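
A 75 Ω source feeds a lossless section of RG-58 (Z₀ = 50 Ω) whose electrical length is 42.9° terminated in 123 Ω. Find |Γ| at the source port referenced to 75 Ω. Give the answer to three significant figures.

tan(βl) = 0.929
Z_in = Z_0·(Z_L + jZ_0·tanβl)/(Z_0 + jZ_L·tanβl) = 36.8 − j37.7 Ω
Γ_s = (Z_in − Z_s)/(Z_in + Z_s) = (-38.2 − j37.7)/(112 − j37.7), |Γ_s| = 0.455

|Γ| ≈ 0.455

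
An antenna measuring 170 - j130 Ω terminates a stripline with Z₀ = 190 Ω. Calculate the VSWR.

Γ = (Z_L − Z_0)/(Z_L + Z_0) = (-20 − j130)/(360 − j130)
|Γ| = 132/383 = 0.344
VSWR = (1 + |Γ|)/(1 − |Γ|) = 1.34/0.656

VSWR ≈ 2.05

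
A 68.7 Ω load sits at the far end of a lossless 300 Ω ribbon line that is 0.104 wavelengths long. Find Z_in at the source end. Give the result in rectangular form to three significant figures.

βl = 2π × 0.104 = 37.4°
tan(βl) = tan(37.4°) = 0.766
Z_in = Z_0·(Z_L + jZ_0·tanβl)/(Z_0 + jZ_L·tanβl)
     = 300·(68.7 + j230)/(300 + j52.6)

Z_in ≈ 106 + j211 Ω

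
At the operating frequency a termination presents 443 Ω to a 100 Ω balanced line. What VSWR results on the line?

VSWR ≈ 4.43

Γ = (443 − 100)/(443 + 100) = 0.632
VSWR = (1 + 0.632)/(1 − 0.632)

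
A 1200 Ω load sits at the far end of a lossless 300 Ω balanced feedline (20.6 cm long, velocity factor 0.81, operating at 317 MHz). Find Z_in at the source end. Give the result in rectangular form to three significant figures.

Z_in ≈ 76 + j33.2 Ω

λ = v/f = 0.81·c / 317 MHz = 0.767 m
βl = 2π·l/λ = 2π × 0.269 = 96.7°
tan(βl) = tan(96.7°) = -8.46
Z_in = Z_0·(Z_L + jZ_0·tanβl)/(Z_0 + jZ_L·tanβl)
     = 300·(1200 − j2540)/(300 − j10100)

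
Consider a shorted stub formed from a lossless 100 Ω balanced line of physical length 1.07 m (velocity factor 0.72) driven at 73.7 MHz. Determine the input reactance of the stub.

X_in ≈ -113 Ω (capacitive)

λ = v/f = 0.72·c / 73.7 MHz = 2.93 m
βl = 2π·l/λ = 2π × 0.365 = 131°
tan(βl) = -1.13
For a shorted stub, Z_in = jZ_0·tan(βl)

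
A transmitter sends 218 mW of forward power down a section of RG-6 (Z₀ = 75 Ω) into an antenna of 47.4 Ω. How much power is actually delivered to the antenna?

Γ = (47.4 − 75)/(47.4 + 75) = -0.225
|Γ|² = 0.0508
P_refl = |Γ|²·P_inc = 11.1 mW, P_del = (1 − |Γ|²)·P_inc = 207 mW

P_delivered ≈ 207 mW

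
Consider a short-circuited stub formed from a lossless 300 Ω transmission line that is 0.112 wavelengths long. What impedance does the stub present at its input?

Z_in ≈ +j255 Ω

βl = 2π × 0.112 = 40.3°
tan(βl) = 0.849
For a short-circuited stub, Z_in = jZ_0·tan(βl)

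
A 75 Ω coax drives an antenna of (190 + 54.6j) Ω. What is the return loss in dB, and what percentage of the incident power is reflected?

Γ = (115 + j54.6)/(265 + j54.6), |Γ| = 0.471
RL = −20·log₁₀(0.471) = 6.55 dB
P_refl/P_inc = |Γ|² = 0.221

RL ≈ 6.55 dB; 22.1% of incident power reflected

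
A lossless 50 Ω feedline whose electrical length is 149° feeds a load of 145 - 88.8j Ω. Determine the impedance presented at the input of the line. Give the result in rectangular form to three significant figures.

tan(βl) = tan(149°) = -0.601
Z_in = Z_0·(Z_L + jZ_0·tanβl)/(Z_0 + jZ_L·tanβl)
     = 50·(145 − j119)/(-3.36 − j87.1)

Z_in ≈ 64.9 + j85.7 Ω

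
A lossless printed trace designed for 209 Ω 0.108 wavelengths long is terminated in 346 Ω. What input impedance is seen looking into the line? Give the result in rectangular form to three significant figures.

βl = 2π × 0.108 = 38.9°
tan(βl) = tan(38.9°) = 0.806
Z_in = Z_0·(Z_L + jZ_0·tanβl)/(Z_0 + jZ_L·tanβl)
     = 209·(346 + j169)/(209 + j279)

Z_in ≈ 205 − j105 Ω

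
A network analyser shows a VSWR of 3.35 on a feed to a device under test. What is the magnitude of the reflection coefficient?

|Γ| = (S − 1)/(S + 1) = (3.35 − 1)/(3.35 + 1) = 2.35/4.35

|Γ| ≈ 0.54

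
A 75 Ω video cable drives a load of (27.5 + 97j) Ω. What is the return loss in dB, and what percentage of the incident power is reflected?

Γ = (-47.5 + j97)/(102.5 + j97), |Γ| = 0.765
RL = −20·log₁₀(0.765) = 2.32 dB
P_refl/P_inc = |Γ|² = 0.586

RL ≈ 2.32 dB; 58.6% of incident power reflected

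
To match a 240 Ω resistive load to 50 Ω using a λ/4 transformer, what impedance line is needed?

Z_qwt = √(Z_0·R_L) = √(50 × 240) = √12000

Z_qwt ≈ 110 Ω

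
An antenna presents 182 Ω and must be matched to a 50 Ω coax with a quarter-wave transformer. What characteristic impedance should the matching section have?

Z_qwt = √(Z_0·R_L) = √(50 × 182) = √9100

Z_qwt ≈ 95.4 Ω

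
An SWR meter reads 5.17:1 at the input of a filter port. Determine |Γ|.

|Γ| = (S − 1)/(S + 1) = (5.17 − 1)/(5.17 + 1) = 4.17/6.17

|Γ| ≈ 0.676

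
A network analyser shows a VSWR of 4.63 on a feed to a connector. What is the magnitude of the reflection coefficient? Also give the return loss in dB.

|Γ| ≈ 0.645; return loss ≈ 3.81 dB

|Γ| = (S − 1)/(S + 1) = (4.63 − 1)/(4.63 + 1) = 3.63/5.63
RL = −20·log₁₀|Γ| = −20·log₁₀(0.645)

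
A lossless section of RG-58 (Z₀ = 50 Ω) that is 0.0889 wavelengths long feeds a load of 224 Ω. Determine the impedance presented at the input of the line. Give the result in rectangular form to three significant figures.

Z_in ≈ 35.2 − j67.4 Ω

βl = 2π × 0.0889 = 32°
tan(βl) = tan(32°) = 0.625
Z_in = Z_0·(Z_L + jZ_0·tanβl)/(Z_0 + jZ_L·tanβl)
     = 50·(224 + j31.2)/(50 + j140)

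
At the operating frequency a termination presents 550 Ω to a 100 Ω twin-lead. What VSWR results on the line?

VSWR ≈ 5.5

Γ = (550 − 100)/(550 + 100) = 0.692
VSWR = (1 + 0.692)/(1 − 0.692)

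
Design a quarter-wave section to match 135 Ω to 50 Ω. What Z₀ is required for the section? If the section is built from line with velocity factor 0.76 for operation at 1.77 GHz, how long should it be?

Z_qwt = √(Z_0·R_L) = √(50 × 135) = √6750
λ = 0.76·c/f = 0.129 m, so l = λ/4 = 0.0322 m

Z_qwt ≈ 82.2 Ω; length ≈ 3.22 cm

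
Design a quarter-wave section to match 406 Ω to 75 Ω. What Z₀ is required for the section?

Z_qwt = √(Z_0·R_L) = √(75 × 406) = √30450

Z_qwt ≈ 174 Ω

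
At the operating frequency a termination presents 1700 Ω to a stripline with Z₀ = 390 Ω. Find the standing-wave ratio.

For a purely resistive load, VSWR = R_L/Z_0 or Z_0/R_L (whichever > 1) = 1700/390

VSWR ≈ 4.36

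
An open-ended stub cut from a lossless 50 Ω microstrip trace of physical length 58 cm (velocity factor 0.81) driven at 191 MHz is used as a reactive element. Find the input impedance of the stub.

λ = v/f = 0.81·c / 191 MHz = 1.27 m
βl = 2π·l/λ = 2π × 0.456 = 164°
tan(βl) = -0.285
For an open-ended stub, Z_in = −jZ_0·cot(βl) = −jZ_0/tan(βl)

Z_in ≈ +j176 Ω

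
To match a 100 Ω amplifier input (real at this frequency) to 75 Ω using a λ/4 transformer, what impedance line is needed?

Z_qwt ≈ 86.6 Ω

Z_qwt = √(Z_0·R_L) = √(75 × 100) = √7500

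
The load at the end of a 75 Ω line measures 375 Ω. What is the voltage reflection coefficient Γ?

Γ = (Z_L − Z_0)/(Z_L + Z_0) = (375 − 75)/(375 + 75) = 300/450

Γ = 0.667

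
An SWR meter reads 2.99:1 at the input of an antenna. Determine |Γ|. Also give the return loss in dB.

|Γ| = (S − 1)/(S + 1) = (2.99 − 1)/(2.99 + 1) = 1.99/3.99
RL = −20·log₁₀|Γ| = −20·log₁₀(0.499)

|Γ| ≈ 0.499; return loss ≈ 6.04 dB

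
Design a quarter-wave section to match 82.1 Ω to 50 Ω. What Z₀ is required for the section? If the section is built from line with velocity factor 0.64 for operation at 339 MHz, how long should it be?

Z_qwt = √(Z_0·R_L) = √(50 × 82.1) = √4105
λ = 0.64·c/f = 0.566 m, so l = λ/4 = 0.142 m

Z_qwt ≈ 64.1 Ω; length ≈ 14.2 cm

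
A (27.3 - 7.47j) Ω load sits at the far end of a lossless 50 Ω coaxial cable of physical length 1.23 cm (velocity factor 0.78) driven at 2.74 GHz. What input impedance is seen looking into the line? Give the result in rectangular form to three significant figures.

Z_in ≈ 37.7 + j25.2 Ω

λ = v/f = 0.78·c / 2.74 GHz = 0.0854 m
βl = 2π·l/λ = 2π × 0.144 = 51.8°
tan(βl) = tan(51.8°) = 1.27
Z_in = Z_0·(Z_L + jZ_0·tanβl)/(Z_0 + jZ_L·tanβl)
     = 50·(27.3 + j56.2)/(59.5 + j34.8)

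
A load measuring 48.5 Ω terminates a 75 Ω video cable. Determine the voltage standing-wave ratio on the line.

For a purely resistive load, VSWR = R_L/Z_0 or Z_0/R_L (whichever > 1) = 75/48.5

VSWR ≈ 1.55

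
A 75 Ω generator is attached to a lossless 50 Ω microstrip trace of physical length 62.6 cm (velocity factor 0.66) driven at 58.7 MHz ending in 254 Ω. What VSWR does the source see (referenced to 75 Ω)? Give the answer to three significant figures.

λ = v/f = 0.66·c / 58.7 MHz = 3.37 m
βl = 2π·l/λ = 2π × 0.186 = 66.8°
tan(βl) = 2.33
Z_in = Z_0·(Z_L + jZ_0·tanβl)/(Z_0 + jZ_L·tanβl) = 11.6 − j20.4 Ω
Γ_s = (Z_in − Z_s)/(Z_in + Z_s) = (-63.4 − j20.4)/(86.6 − j20.4), |Γ_s| = 0.749
VSWR = (1 + |Γ_s|)/(1 − |Γ_s|)

VSWR ≈ 6.98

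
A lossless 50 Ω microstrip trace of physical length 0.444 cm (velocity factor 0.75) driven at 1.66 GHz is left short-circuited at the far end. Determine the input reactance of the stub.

X_in ≈ 10.4 Ω (inductive)

λ = v/f = 0.75·c / 1.66 GHz = 0.136 m
βl = 2π·l/λ = 2π × 0.0328 = 11.8°
tan(βl) = 0.209
For a short-circuited stub, Z_in = jZ_0·tan(βl)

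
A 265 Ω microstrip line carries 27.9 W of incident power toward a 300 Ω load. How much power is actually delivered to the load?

P_delivered ≈ 27.8 W

Γ = (300 − 265)/(300 + 265) = 0.0619
|Γ|² = 0.00384
P_refl = |Γ|²·P_inc = 0.107 W, P_del = (1 − |Γ|²)·P_inc = 27.8 W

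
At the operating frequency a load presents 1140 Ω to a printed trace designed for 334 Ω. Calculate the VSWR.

Γ = (1140 − 334)/(1140 + 334) = 0.547
VSWR = (1 + 0.547)/(1 − 0.547)

VSWR ≈ 3.41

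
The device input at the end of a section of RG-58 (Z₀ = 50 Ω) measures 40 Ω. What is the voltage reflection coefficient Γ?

Γ = -0.111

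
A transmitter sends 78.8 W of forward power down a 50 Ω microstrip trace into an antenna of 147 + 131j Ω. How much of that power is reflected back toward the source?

|Γ| = |(97 + j131)/(197 + j131)| = 0.689
|Γ|² = 0.475
P_refl = |Γ|²·P_inc = 37.4 W, P_del = (1 − |Γ|²)·P_inc = 41.4 W

P_reflected ≈ 37.4 W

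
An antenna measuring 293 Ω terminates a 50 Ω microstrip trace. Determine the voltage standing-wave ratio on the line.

VSWR ≈ 5.86

For a purely resistive load, VSWR = R_L/Z_0 or Z_0/R_L (whichever > 1) = 293/50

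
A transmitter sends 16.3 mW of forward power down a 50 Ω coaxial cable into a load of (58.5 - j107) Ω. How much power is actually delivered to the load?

P_delivered ≈ 8.21 mW

|Γ| = |(8.5 − j107)/(108.5 − j107)| = 0.704
|Γ|² = 0.496
P_refl = |Γ|²·P_inc = 8.09 mW, P_del = (1 − |Γ|²)·P_inc = 8.21 mW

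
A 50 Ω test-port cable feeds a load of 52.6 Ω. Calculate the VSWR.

Γ = (52.6 − 50)/(52.6 + 50) = 0.0253
VSWR = (1 + 0.0253)/(1 − 0.0253)

VSWR ≈ 1.05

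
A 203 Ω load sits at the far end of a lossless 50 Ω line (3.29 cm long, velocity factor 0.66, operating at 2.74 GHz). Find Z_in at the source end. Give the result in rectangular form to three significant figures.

Z_in ≈ 92.7 + j94.2 Ω

λ = v/f = 0.66·c / 2.74 GHz = 0.0723 m
βl = 2π·l/λ = 2π × 0.455 = 164°
tan(βl) = tan(164°) = -0.289
Z_in = Z_0·(Z_L + jZ_0·tanβl)/(Z_0 + jZ_L·tanβl)
     = 50·(203 − j14.4)/(50 − j58.6)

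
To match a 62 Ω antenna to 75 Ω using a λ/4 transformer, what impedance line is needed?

Z_qwt ≈ 68.2 Ω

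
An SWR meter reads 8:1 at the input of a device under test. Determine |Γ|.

|Γ| ≈ 0.778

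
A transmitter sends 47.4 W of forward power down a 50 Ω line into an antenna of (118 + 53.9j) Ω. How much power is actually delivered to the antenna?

|Γ| = |(68 + j53.9)/(168 + j53.9)| = 0.492
|Γ|² = 0.242
P_refl = |Γ|²·P_inc = 11.5 W, P_del = (1 − |Γ|²)·P_inc = 35.9 W

P_delivered ≈ 35.9 W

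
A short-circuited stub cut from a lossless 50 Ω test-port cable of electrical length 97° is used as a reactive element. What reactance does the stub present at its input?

tan(βl) = -8.14
For a short-circuited stub, Z_in = jZ_0·tan(βl)

X_in ≈ -407 Ω (capacitive)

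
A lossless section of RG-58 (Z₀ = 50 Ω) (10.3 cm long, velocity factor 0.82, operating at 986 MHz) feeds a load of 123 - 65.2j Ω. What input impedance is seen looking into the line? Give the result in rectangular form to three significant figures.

Z_in ≈ 73.6 + j71.9 Ω

λ = v/f = 0.82·c / 986 MHz = 0.249 m
βl = 2π·l/λ = 2π × 0.413 = 149°
tan(βl) = tan(149°) = -0.61
Z_in = Z_0·(Z_L + jZ_0·tanβl)/(Z_0 + jZ_L·tanβl)
     = 50·(123 − j95.7)/(10.2 − j75)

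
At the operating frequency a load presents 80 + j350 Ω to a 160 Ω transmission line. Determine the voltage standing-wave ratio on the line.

VSWR ≈ 12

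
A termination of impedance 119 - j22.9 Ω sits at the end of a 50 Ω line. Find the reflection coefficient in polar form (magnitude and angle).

Γ ≈ 0.426 ∠ -10.6°

Γ = (Z_L − Z_0)/(Z_L + Z_0) = (69 − j22.9)/(169 − j22.9)
|Γ| = 72.7/171 = 0.426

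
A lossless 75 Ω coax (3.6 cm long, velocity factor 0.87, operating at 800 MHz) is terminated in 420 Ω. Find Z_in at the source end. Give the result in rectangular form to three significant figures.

λ = v/f = 0.87·c / 800 MHz = 0.326 m
βl = 2π·l/λ = 2π × 0.11 = 39.7°
tan(βl) = tan(39.7°) = 0.831
Z_in = Z_0·(Z_L + jZ_0·tanβl)/(Z_0 + jZ_L·tanβl)
     = 75·(420 + j62.3)/(75 + j349)

Z_in ≈ 31.3 − j83.5 Ω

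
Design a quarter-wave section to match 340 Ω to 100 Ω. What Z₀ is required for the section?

Z_qwt ≈ 184 Ω

Z_qwt = √(Z_0·R_L) = √(100 × 340) = √34000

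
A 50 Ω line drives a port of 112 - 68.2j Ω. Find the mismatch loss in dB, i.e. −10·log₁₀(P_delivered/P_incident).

mismatch loss ≈ 1.4 dB

Γ = (62 − j68.2)/(162 − j68.2), |Γ| = 0.524
|Γ|² = 0.275, so P_del/P_inc = 1 − |Γ|² = 0.725
ML = −10·log₁₀(1 − |Γ|²)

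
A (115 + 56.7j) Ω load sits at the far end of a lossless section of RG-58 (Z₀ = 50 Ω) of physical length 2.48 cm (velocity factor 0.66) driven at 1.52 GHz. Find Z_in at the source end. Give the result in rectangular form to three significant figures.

Z_in ≈ 22.7 − j27 Ω

λ = v/f = 0.66·c / 1.52 GHz = 0.13 m
βl = 2π·l/λ = 2π × 0.19 = 68.5°
tan(βl) = tan(68.5°) = 2.54
Z_in = Z_0·(Z_L + jZ_0·tanβl)/(Z_0 + jZ_L·tanβl)
     = 50·(115 + j184)/(-94.2 + j293)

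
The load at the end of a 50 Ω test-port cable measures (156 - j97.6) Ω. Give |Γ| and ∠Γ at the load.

Γ = (Z_L − Z_0)/(Z_L + Z_0) = (106 − j97.6)/(206 − j97.6)
|Γ| = 144/228 = 0.632

Γ ≈ 0.632 ∠ -17.3°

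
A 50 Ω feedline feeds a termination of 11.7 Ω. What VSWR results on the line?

Γ = (11.7 − 50)/(11.7 + 50) = -0.621
VSWR = (1 + 0.621)/(1 − 0.621)

VSWR ≈ 4.27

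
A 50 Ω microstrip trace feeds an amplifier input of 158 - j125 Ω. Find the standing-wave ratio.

Γ = (Z_L − Z_0)/(Z_L + Z_0) = (108 − j125)/(208 − j125)
|Γ| = 165/243 = 0.681
VSWR = (1 + |Γ|)/(1 − |Γ|) = 1.68/0.319

VSWR ≈ 5.26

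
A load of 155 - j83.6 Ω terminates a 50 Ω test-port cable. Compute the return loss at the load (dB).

RL ≈ 4.35 dB

Γ = (105 − j83.6)/(205 − j83.6), |Γ| = 0.606
RL = −20·log₁₀|Γ| = −20·log₁₀(0.606)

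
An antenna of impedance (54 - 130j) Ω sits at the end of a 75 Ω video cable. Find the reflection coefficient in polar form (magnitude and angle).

Γ ≈ 0.719 ∠ -54°

Γ = (Z_L − Z_0)/(Z_L + Z_0) = (-21 − j130)/(129 − j130)
|Γ| = 132/183 = 0.719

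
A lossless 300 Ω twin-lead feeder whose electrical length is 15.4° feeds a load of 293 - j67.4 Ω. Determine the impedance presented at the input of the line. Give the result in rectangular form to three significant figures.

tan(βl) = tan(15.4°) = 0.275
Z_in = Z_0·(Z_L + jZ_0·tanβl)/(Z_0 + jZ_L·tanβl)
     = 300·(293 + j15.2)/(319 + j80.7)

Z_in ≈ 263 − j52.2 Ω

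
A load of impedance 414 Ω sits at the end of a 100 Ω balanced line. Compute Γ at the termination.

Γ = 0.611

Γ = (Z_L − Z_0)/(Z_L + Z_0) = (414 − 100)/(414 + 100) = 314/514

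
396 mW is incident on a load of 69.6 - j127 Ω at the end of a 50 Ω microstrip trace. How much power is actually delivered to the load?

P_delivered ≈ 181 mW

|Γ| = |(19.6 − j127)/(119.6 − j127)| = 0.737
|Γ|² = 0.543
P_refl = |Γ|²·P_inc = 215 mW, P_del = (1 − |Γ|²)·P_inc = 181 mW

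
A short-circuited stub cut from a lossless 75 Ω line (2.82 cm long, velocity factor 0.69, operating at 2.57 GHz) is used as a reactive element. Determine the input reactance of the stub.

X_in ≈ -103 Ω (capacitive)

λ = v/f = 0.69·c / 2.57 GHz = 0.0805 m
βl = 2π·l/λ = 2π × 0.35 = 126°
tan(βl) = -1.37
For a short-circuited stub, Z_in = jZ_0·tan(βl)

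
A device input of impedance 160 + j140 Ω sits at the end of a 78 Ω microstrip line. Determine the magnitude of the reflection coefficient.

|Γ| ≈ 0.588

Γ = (Z_L − Z_0)/(Z_L + Z_0) = (82 + j140)/(238 + j140)
|Γ| = 162/276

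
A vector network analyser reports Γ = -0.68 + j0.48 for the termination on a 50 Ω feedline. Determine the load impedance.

Z_L = Z_0·(1 + Γ)/(1 − Γ) = 50·(0.32 + j0.48)/(1.68 − j0.48)

Z_L ≈ 5.03 + j15.7 Ω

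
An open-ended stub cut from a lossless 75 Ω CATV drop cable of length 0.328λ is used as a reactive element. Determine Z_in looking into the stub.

βl = 2π × 0.328 = 118°
tan(βl) = -1.87
For an open-ended stub, Z_in = −jZ_0·cot(βl) = −jZ_0/tan(βl)

Z_in ≈ +j40 Ω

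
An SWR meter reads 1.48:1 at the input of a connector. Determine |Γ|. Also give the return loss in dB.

|Γ| ≈ 0.194; return loss ≈ 14.3 dB

|Γ| = (S − 1)/(S + 1) = (1.48 − 1)/(1.48 + 1) = 0.48/2.48
RL = −20·log₁₀|Γ| = −20·log₁₀(0.194)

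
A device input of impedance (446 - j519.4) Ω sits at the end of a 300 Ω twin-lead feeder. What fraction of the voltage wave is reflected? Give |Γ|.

|Γ| ≈ 0.594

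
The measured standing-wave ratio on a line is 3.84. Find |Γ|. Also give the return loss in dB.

|Γ| = (S − 1)/(S + 1) = (3.84 − 1)/(3.84 + 1) = 2.84/4.84
RL = −20·log₁₀|Γ| = −20·log₁₀(0.587)

|Γ| ≈ 0.587; return loss ≈ 4.63 dB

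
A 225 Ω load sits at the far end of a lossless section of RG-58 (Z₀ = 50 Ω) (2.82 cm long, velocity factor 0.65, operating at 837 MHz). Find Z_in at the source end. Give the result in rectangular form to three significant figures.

Z_in ≈ 22.2 − j47.4 Ω

λ = v/f = 0.65·c / 837 MHz = 0.233 m
βl = 2π·l/λ = 2π × 0.121 = 43.6°
tan(βl) = tan(43.6°) = 0.951
Z_in = Z_0·(Z_L + jZ_0·tanβl)/(Z_0 + jZ_L·tanβl)
     = 50·(225 + j47.6)/(50 + j214)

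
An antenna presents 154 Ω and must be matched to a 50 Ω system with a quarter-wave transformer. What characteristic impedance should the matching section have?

Z_qwt = √(Z_0·R_L) = √(50 × 154) = √7700

Z_qwt ≈ 87.7 Ω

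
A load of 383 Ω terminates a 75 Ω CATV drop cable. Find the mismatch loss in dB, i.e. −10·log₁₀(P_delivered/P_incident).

mismatch loss ≈ 2.61 dB

Γ = (383 − 75)/(383 + 75) = 0.672
|Γ|² = 0.452, so P_del/P_inc = 1 − |Γ|² = 0.548
ML = −10·log₁₀(1 − |Γ|²)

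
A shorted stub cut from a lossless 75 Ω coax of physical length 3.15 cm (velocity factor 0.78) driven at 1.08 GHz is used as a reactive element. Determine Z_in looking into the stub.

Z_in ≈ +j97.2 Ω

λ = v/f = 0.78·c / 1.08 GHz = 0.217 m
βl = 2π·l/λ = 2π × 0.145 = 52.3°
tan(βl) = 1.3
For a shorted stub, Z_in = jZ_0·tan(βl)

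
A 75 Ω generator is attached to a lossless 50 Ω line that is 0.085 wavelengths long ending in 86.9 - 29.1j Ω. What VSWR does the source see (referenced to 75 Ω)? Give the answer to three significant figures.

βl = 2π × 0.085 = 30.6°
tan(βl) = 0.591
Z_in = Z_0·(Z_L + jZ_0·tanβl)/(Z_0 + jZ_L·tanβl) = 41 − j31 Ω
Γ_s = (Z_in − Z_s)/(Z_in + Z_s) = (-34 − j31)/(116 − j31), |Γ_s| = 0.383
VSWR = (1 + |Γ_s|)/(1 − |Γ_s|)

VSWR ≈ 2.24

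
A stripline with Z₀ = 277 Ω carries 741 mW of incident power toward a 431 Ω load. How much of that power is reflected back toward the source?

P_reflected ≈ 35.1 mW

Γ = (431 − 277)/(431 + 277) = 0.218
|Γ|² = 0.0473
P_refl = |Γ|²·P_inc = 35.1 mW, P_del = (1 − |Γ|²)·P_inc = 706 mW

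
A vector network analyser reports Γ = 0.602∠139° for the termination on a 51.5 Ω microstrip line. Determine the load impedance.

Z_L = Z_0·(1 + Γ)/(1 − Γ) = 51.5·(0.546 + j0.395)/(1.45 − j0.395)

Z_L ≈ 14.5 + j17.9 Ω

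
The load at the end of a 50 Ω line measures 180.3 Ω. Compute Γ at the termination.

Γ = (Z_L − Z_0)/(Z_L + Z_0) = (180.3 − 50)/(180.3 + 50) = 130.3/230.3

Γ = 0.566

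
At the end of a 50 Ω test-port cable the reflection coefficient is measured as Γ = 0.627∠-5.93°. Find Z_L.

Z_L ≈ 208 − j44.4 Ω

Z_L = Z_0·(1 + Γ)/(1 − Γ) = 50·(1.62 − j0.0648)/(0.376 + j0.0648)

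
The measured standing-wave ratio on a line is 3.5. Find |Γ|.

|Γ| ≈ 0.556

|Γ| = (S − 1)/(S + 1) = (3.5 − 1)/(3.5 + 1) = 2.5/4.5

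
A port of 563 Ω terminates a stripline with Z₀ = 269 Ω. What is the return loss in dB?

RL ≈ 9.04 dB

Γ = (563 − 269)/(563 + 269) = 0.353
RL = −20·log₁₀|Γ| = −20·log₁₀(0.353)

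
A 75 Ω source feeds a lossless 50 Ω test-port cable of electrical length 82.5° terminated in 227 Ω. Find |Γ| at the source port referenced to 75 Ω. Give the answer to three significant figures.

|Γ| ≈ 0.742

tan(βl) = 7.6
Z_in = Z_0·(Z_L + jZ_0·tanβl)/(Z_0 + jZ_L·tanβl) = 11.2 − j6.26 Ω
Γ_s = (Z_in − Z_s)/(Z_in + Z_s) = (-63.8 − j6.26)/(86.2 − j6.26), |Γ_s| = 0.742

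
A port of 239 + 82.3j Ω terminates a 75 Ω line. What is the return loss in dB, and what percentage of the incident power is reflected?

Γ = (164 + j82.3)/(314 + j82.3), |Γ| = 0.565
RL = −20·log₁₀(0.565) = 4.95 dB
P_refl/P_inc = |Γ|² = 0.32

RL ≈ 4.95 dB; 32% of incident power reflected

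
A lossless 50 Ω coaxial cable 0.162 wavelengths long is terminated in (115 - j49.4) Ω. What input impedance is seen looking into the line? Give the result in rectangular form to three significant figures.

Z_in ≈ 20.2 − j16.8 Ω

βl = 2π × 0.162 = 58.3°
tan(βl) = tan(58.3°) = 1.62
Z_in = Z_0·(Z_L + jZ_0·tanβl)/(Z_0 + jZ_L·tanβl)
     = 50·(115 + j31.6)/(130 + j186)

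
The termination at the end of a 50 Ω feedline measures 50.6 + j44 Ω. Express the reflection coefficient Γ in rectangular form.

Γ ≈ 0.166 + j0.365

Γ = (Z_L − Z_0)/(Z_L + Z_0) = (0.6 + j44)/(100.6 + j44)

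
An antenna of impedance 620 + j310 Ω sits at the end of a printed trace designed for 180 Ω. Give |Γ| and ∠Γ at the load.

Γ ≈ 0.627 ∠ 14°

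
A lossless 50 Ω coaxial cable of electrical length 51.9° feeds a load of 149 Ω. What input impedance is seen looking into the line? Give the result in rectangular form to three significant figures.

tan(βl) = tan(51.9°) = 1.28
Z_in = Z_0·(Z_L + jZ_0·tanβl)/(Z_0 + jZ_L·tanβl)
     = 50·(149 + j63.8)/(50 + j190)

Z_in ≈ 25.3 − j32.5 Ω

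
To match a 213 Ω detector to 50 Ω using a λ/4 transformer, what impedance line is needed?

Z_qwt ≈ 103 Ω

Z_qwt = √(Z_0·R_L) = √(50 × 213) = √10650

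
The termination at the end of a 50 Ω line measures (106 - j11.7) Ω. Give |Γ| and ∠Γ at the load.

Γ ≈ 0.366 ∠ -7.51°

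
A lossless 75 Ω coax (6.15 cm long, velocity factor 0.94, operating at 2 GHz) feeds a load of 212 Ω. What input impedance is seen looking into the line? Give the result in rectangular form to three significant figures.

Z_in ≈ 103 + j91.2 Ω

λ = v/f = 0.94·c / 2 GHz = 0.141 m
βl = 2π·l/λ = 2π × 0.436 = 157°
tan(βl) = tan(157°) = -0.424
Z_in = Z_0·(Z_L + jZ_0·tanβl)/(Z_0 + jZ_L·tanβl)
     = 75·(212 − j31.8)/(75 − j89.9)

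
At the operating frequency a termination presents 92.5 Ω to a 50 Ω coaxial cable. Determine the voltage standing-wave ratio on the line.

VSWR ≈ 1.85

Γ = (92.5 − 50)/(92.5 + 50) = 0.298
VSWR = (1 + 0.298)/(1 − 0.298)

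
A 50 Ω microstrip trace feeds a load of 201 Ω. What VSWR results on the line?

Γ = (201 − 50)/(201 + 50) = 0.602
VSWR = (1 + 0.602)/(1 − 0.602)

VSWR ≈ 4.02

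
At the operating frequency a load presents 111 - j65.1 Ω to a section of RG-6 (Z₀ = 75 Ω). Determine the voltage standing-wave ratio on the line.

VSWR ≈ 2.21

Γ = (Z_L − Z_0)/(Z_L + Z_0) = (36 − j65.1)/(186 − j65.1)
|Γ| = 74.4/197 = 0.377
VSWR = (1 + |Γ|)/(1 − |Γ|) = 1.38/0.623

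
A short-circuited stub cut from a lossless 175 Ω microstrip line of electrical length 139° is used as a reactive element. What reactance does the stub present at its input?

tan(βl) = -0.869
For a short-circuited stub, Z_in = jZ_0·tan(βl)

X_in ≈ -152 Ω (capacitive)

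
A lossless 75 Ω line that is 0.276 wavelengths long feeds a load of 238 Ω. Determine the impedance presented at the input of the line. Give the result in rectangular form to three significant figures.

Z_in ≈ 24.2 + j11.1 Ω

βl = 2π × 0.276 = 99.4°
tan(βl) = tan(99.4°) = -6.07
Z_in = Z_0·(Z_L + jZ_0·tanβl)/(Z_0 + jZ_L·tanβl)
     = 75·(238 − j455)/(75 − j1440)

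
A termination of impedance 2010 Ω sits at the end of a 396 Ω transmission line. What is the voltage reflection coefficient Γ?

Γ = (Z_L − Z_0)/(Z_L + Z_0) = (2010 − 396)/(2010 + 396) = 1614/2406

Γ = 0.671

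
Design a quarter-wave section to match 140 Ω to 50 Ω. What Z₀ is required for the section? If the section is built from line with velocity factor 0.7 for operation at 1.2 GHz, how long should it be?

Z_qwt = √(Z_0·R_L) = √(50 × 140) = √7000
λ = 0.7·c/f = 0.175 m, so l = λ/4 = 0.0437 m

Z_qwt ≈ 83.7 Ω; length ≈ 4.38 cm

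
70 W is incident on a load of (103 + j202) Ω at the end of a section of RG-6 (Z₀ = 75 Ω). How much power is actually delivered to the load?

|Γ| = |(28 + j202)/(178 + j202)| = 0.757
|Γ|² = 0.574
P_refl = |Γ|²·P_inc = 40.2 W, P_del = (1 − |Γ|²)·P_inc = 29.8 W

P_delivered ≈ 29.8 W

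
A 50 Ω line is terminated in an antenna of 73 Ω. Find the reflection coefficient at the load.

Γ = 0.187

Γ = (Z_L − Z_0)/(Z_L + Z_0) = (73 − 50)/(73 + 50) = 23/123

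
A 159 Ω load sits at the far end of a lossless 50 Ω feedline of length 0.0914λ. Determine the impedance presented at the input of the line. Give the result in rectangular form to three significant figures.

Z_in ≈ 43.1 − j56.3 Ω

βl = 2π × 0.0914 = 32.9°
tan(βl) = tan(32.9°) = 0.647
Z_in = Z_0·(Z_L + jZ_0·tanβl)/(Z_0 + jZ_L·tanβl)
     = 50·(159 + j32.4)/(50 + j103)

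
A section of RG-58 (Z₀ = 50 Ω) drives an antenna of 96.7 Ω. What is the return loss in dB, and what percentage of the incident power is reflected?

RL ≈ 9.94 dB; 10.1% of incident power reflected

Γ = (96.7 − 50)/(96.7 + 50) = 0.318
RL = −20·log₁₀(0.318) = 9.94 dB
P_refl/P_inc = |Γ|² = 0.101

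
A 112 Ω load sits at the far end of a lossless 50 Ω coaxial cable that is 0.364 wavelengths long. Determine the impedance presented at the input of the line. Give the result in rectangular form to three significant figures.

Z_in ≈ 34.1 + j30.3 Ω

βl = 2π × 0.364 = 131°
tan(βl) = tan(131°) = -1.15
Z_in = Z_0·(Z_L + jZ_0·tanβl)/(Z_0 + jZ_L·tanβl)
     = 50·(112 − j57.4)/(50 − j129)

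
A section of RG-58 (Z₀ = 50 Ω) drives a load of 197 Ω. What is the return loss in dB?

RL ≈ 4.51 dB

Γ = (197 − 50)/(197 + 50) = 0.595
RL = −20·log₁₀|Γ| = −20·log₁₀(0.595)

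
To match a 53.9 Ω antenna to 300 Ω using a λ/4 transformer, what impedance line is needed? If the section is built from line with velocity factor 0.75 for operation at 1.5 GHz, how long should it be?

Z_qwt = √(Z_0·R_L) = √(300 × 53.9) = √16170
λ = 0.75·c/f = 0.15 m, so l = λ/4 = 0.0375 m

Z_qwt ≈ 127 Ω; length ≈ 3.75 cm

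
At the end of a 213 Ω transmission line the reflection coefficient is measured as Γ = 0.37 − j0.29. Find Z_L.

Z_L = Z_0·(1 + Γ)/(1 − Γ) = 213·(1.37 − j0.29)/(0.63 + j0.29)

Z_L ≈ 345 − j257 Ω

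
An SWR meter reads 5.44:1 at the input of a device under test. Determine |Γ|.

|Γ| ≈ 0.689

|Γ| = (S − 1)/(S + 1) = (5.44 − 1)/(5.44 + 1) = 4.44/6.44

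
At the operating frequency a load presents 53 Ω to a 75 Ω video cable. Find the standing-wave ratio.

VSWR ≈ 1.42

Γ = (53 − 75)/(53 + 75) = -0.172
VSWR = (1 + 0.172)/(1 − 0.172)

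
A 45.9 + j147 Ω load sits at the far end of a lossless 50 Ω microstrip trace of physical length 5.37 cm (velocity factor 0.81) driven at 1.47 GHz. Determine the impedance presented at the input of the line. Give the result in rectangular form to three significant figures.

Z_in ≈ 4.54 + j8.38 Ω

λ = v/f = 0.81·c / 1.47 GHz = 0.165 m
βl = 2π·l/λ = 2π × 0.325 = 117°
tan(βl) = tan(117°) = -1.97
Z_in = Z_0·(Z_L + jZ_0·tanβl)/(Z_0 + jZ_L·tanβl)
     = 50·(45.9 + j48.6)/(339 − j90.3)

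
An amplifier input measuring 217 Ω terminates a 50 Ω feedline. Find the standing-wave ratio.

Γ = (217 − 50)/(217 + 50) = 0.625
VSWR = (1 + 0.625)/(1 − 0.625)

VSWR ≈ 4.34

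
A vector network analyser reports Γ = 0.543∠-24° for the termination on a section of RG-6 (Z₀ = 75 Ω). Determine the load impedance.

Z_L = Z_0·(1 + Γ)/(1 − Γ) = 75·(1.5 − j0.221)/(0.504 + j0.221)

Z_L ≈ 175 − j109 Ω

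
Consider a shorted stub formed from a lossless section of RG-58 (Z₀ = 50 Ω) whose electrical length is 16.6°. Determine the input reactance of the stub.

tan(βl) = 0.298
For a shorted stub, Z_in = jZ_0·tan(βl)

X_in ≈ 14.9 Ω (inductive)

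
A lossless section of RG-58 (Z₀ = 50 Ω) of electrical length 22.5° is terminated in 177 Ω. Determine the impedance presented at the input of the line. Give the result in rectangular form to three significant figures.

Z_in ≈ 65.8 − j75.8 Ω

tan(βl) = tan(22.5°) = 0.414
Z_in = Z_0·(Z_L + jZ_0·tanβl)/(Z_0 + jZ_L·tanβl)
     = 50·(177 + j20.7)/(50 + j73.3)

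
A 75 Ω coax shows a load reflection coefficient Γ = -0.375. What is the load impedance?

Z_L = Z_0·(1 + Γ)/(1 − Γ) = 75·(0.625)/(1.38)

Z_L ≈ 34.1 Ω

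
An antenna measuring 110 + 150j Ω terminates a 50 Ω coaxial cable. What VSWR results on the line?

VSWR ≈ 6.59

Γ = (Z_L − Z_0)/(Z_L + Z_0) = (60 + j150)/(160 + j150)
|Γ| = 162/219 = 0.737
VSWR = (1 + |Γ|)/(1 − |Γ|) = 1.74/0.263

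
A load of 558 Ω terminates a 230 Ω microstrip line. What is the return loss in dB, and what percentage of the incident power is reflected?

RL ≈ 7.61 dB; 17.3% of incident power reflected

Γ = (558 − 230)/(558 + 230) = 0.416
RL = −20·log₁₀(0.416) = 7.61 dB
P_refl/P_inc = |Γ|² = 0.173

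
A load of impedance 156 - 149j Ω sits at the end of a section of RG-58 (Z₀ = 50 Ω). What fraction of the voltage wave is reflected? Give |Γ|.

Γ = (Z_L − Z_0)/(Z_L + Z_0) = (106 − j149)/(206 − j149)
|Γ| = 183/254

|Γ| ≈ 0.719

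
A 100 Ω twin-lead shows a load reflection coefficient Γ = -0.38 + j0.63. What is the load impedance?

Z_L ≈ 19.9 + j54.8 Ω

Z_L = Z_0·(1 + Γ)/(1 − Γ) = 100·(0.62 + j0.63)/(1.38 − j0.63)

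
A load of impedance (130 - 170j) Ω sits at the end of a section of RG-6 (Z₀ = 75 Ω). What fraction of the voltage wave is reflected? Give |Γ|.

|Γ| ≈ 0.671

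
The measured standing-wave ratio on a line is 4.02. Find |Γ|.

|Γ| = (S − 1)/(S + 1) = (4.02 − 1)/(4.02 + 1) = 3.02/5.02

|Γ| ≈ 0.602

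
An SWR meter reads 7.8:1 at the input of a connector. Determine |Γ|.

|Γ| ≈ 0.773

|Γ| = (S − 1)/(S + 1) = (7.8 − 1)/(7.8 + 1) = 6.8/8.8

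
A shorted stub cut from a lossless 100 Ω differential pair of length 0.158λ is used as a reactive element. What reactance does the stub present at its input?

βl = 2π × 0.158 = 56.9°
tan(βl) = 1.53
For a shorted stub, Z_in = jZ_0·tan(βl)

X_in ≈ 153 Ω (inductive)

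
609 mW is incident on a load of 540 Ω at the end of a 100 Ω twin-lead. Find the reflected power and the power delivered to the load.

P_reflected ≈ 288 mW; P_delivered ≈ 321 mW

Γ = (540 − 100)/(540 + 100) = 0.688
|Γ|² = 0.473
P_refl = |Γ|²·P_inc = 288 mW, P_del = (1 − |Γ|²)·P_inc = 321 mW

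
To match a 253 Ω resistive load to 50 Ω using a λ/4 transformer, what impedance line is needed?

Z_qwt = √(Z_0·R_L) = √(50 × 253) = √12650

Z_qwt ≈ 112 Ω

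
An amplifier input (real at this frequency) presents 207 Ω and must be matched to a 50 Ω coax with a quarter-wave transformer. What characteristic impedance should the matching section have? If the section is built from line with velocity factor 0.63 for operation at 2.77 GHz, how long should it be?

Z_qwt ≈ 102 Ω; length ≈ 1.71 cm

Z_qwt = √(Z_0·R_L) = √(50 × 207) = √10350
λ = 0.63·c/f = 0.0682 m, so l = λ/4 = 0.0171 m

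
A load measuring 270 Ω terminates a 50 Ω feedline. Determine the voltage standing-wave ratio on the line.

VSWR ≈ 5.4

Γ = (270 − 50)/(270 + 50) = 0.688
VSWR = (1 + 0.688)/(1 − 0.688)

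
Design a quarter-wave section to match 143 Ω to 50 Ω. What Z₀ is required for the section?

Z_qwt ≈ 84.6 Ω

Z_qwt = √(Z_0·R_L) = √(50 × 143) = √7150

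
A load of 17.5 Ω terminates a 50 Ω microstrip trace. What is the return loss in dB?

RL ≈ 6.35 dB

Γ = (17.5 − 50)/(17.5 + 50) = -0.481
RL = −20·log₁₀|Γ| = −20·log₁₀(0.481)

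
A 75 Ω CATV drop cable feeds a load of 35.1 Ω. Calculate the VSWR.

VSWR ≈ 2.14

Γ = (35.1 − 75)/(35.1 + 75) = -0.362
VSWR = (1 + 0.362)/(1 − 0.362)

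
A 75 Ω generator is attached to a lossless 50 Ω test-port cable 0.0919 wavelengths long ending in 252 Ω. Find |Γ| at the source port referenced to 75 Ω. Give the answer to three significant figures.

βl = 2π × 0.0919 = 33.1°
tan(βl) = 0.651
Z_in = Z_0·(Z_L + jZ_0·tanβl)/(Z_0 + jZ_L·tanβl) = 30.5 − j67.5 Ω
Γ_s = (Z_in − Z_s)/(Z_in + Z_s) = (-44.5 − j67.5)/(105 − j67.5), |Γ_s| = 0.646

|Γ| ≈ 0.646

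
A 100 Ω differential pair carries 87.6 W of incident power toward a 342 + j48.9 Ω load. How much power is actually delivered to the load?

P_delivered ≈ 60.6 W

|Γ| = |(242 + j48.9)/(442 + j48.9)| = 0.555
|Γ|² = 0.308
P_refl = |Γ|²·P_inc = 27 W, P_del = (1 − |Γ|²)·P_inc = 60.6 W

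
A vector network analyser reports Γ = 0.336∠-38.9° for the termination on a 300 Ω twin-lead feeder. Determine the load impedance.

Z_L = Z_0·(1 + Γ)/(1 − Γ) = 300·(1.26 − j0.211)/(0.739 + j0.211)

Z_L ≈ 451 − j215 Ω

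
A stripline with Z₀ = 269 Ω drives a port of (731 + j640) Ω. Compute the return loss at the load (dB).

Γ = (462 + j640)/(1000 + j640), |Γ| = 0.665
RL = −20·log₁₀|Γ| = −20·log₁₀(0.665)

RL ≈ 3.55 dB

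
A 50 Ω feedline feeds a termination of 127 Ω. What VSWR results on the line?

Γ = (127 − 50)/(127 + 50) = 0.435
VSWR = (1 + 0.435)/(1 − 0.435)

VSWR ≈ 2.54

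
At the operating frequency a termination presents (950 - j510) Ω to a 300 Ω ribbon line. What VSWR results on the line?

Γ = (Z_L − Z_0)/(Z_L + Z_0) = (650 − j510)/(1250 − j510)
|Γ| = 826/1350 = 0.612
VSWR = (1 + |Γ|)/(1 − |Γ|) = 1.61/0.388

VSWR ≈ 4.15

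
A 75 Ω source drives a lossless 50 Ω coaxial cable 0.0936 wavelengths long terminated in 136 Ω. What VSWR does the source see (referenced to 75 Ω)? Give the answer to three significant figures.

βl = 2π × 0.0936 = 33.7°
tan(βl) = 0.667
Z_in = Z_0·(Z_L + jZ_0·tanβl)/(Z_0 + jZ_L·tanβl) = 45.8 − j49.7 Ω
Γ_s = (Z_in − Z_s)/(Z_in + Z_s) = (-29.2 − j49.7)/(121 − j49.7), |Γ_s| = 0.441
VSWR = (1 + |Γ_s|)/(1 − |Γ_s|)

VSWR ≈ 2.58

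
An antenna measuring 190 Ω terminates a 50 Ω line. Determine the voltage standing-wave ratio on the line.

VSWR ≈ 3.8

Γ = (190 − 50)/(190 + 50) = 0.583
VSWR = (1 + 0.583)/(1 − 0.583)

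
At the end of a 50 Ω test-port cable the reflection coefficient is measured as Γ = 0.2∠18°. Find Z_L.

Z_L ≈ 72.8 + j9.37 Ω

Z_L = Z_0·(1 + Γ)/(1 − Γ) = 50·(1.19 + j0.0618)/(0.81 − j0.0618)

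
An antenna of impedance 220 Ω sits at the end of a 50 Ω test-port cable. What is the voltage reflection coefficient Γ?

Γ = (Z_L − Z_0)/(Z_L + Z_0) = (220 − 50)/(220 + 50) = 170/270

Γ = 0.63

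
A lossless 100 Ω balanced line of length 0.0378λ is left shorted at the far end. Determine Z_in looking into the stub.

βl = 2π × 0.0378 = 13.6°
tan(βl) = 0.242
For a shorted stub, Z_in = jZ_0·tan(βl)

Z_in ≈ +j24.2 Ω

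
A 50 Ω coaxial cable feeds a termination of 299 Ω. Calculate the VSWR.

VSWR ≈ 5.98

Γ = (299 − 50)/(299 + 50) = 0.713
VSWR = (1 + 0.713)/(1 − 0.713)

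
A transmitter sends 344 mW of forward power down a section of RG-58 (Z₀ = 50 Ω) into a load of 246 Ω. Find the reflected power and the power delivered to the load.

P_reflected ≈ 151 mW; P_delivered ≈ 193 mW

Γ = (246 − 50)/(246 + 50) = 0.662
|Γ|² = 0.438
P_refl = |Γ|²·P_inc = 151 mW, P_del = (1 − |Γ|²)·P_inc = 193 mW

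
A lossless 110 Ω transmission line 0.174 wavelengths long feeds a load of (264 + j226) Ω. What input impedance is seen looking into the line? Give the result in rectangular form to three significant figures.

βl = 2π × 0.174 = 62.6°
tan(βl) = tan(62.6°) = 1.93
Z_in = Z_0·(Z_L + jZ_0·tanβl)/(Z_0 + jZ_L·tanβl)
     = 110·(264 + j439)/(-327 + j510)

Z_in ≈ 41.2 − j83.3 Ω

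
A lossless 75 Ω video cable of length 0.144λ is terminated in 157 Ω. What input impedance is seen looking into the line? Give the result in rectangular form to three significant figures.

βl = 2π × 0.144 = 51.8°
tan(βl) = tan(51.8°) = 1.27
Z_in = Z_0·(Z_L + jZ_0·tanβl)/(Z_0 + jZ_L·tanβl)
     = 75·(157 + j95.4)/(75 + j200)

Z_in ≈ 50.8 − j39.9 Ω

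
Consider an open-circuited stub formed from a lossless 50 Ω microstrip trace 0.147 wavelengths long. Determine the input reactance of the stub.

X_in ≈ -37.8 Ω (capacitive)

βl = 2π × 0.147 = 52.9°
tan(βl) = 1.32
For an open-circuited stub, Z_in = −jZ_0·cot(βl) = −jZ_0/tan(βl)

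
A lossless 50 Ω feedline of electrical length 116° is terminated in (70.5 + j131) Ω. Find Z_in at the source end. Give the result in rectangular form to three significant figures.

tan(βl) = tan(116°) = -2.05
Z_in = Z_0·(Z_L + jZ_0·tanβl)/(Z_0 + jZ_L·tanβl)
     = 50·(70.5 + j28.5)/(319 − j145)

Z_in ≈ 7.49 + j7.87 Ω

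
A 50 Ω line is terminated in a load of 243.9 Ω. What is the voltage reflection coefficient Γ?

Γ = (Z_L − Z_0)/(Z_L + Z_0) = (243.9 − 50)/(243.9 + 50) = 193.9/293.9

Γ = 0.66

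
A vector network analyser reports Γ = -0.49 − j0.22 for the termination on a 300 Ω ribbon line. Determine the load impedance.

Z_L = Z_0·(1 + Γ)/(1 − Γ) = 300·(0.51 − j0.22)/(1.49 + j0.22)

Z_L ≈ 94.1 − j58.2 Ω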